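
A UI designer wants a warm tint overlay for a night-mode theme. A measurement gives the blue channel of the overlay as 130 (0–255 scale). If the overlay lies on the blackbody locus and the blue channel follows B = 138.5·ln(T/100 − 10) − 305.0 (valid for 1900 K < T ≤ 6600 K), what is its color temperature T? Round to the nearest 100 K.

ln(t − 10) = (130 + 305.0) / 138.5 = 3.1408.
t − 10 = e^3.1408 = 23.122, so t = 33.122.
T = 100·t = 3312 K → 3300 K to the nearest 100 K.

3300 K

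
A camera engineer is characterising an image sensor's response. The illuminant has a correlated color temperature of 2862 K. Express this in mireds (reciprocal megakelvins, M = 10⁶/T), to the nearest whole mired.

349 mireds

M = 10⁶ / 2862 = 349.406 → 349 mireds.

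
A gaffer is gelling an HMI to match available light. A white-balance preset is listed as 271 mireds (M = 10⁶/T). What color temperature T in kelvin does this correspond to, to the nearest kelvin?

3690 K

T = 10⁶ / 271 = 3690.04 K → 3690 K.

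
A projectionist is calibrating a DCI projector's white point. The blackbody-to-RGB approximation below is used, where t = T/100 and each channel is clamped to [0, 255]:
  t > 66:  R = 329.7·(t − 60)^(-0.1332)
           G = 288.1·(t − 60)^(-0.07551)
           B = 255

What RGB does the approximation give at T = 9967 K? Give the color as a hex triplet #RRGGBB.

#CADAFF

t = 9967/100 = 99.67; the t > 66 branch applies.
R = 329.7·(99.67 − 60)^(-0.1332) = 329.7·39.67^(-0.1332) = 329.7·0.61247 = 201.931.
G = 288.1·(99.67 − 60)^(-0.07551) = 288.1·39.67^(-0.07551) = 288.1·0.75736 = 218.194.
B = 255 by definition for t > 66.
Rounded: (202, 218, 255).
In hex: #CADAFF.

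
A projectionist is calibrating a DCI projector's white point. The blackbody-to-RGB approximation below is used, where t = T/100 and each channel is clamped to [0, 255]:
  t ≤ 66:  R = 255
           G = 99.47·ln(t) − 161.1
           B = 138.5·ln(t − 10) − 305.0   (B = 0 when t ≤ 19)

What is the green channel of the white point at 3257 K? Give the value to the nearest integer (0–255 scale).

t = 3257/100 = 32.57; the t ≤ 66 branch applies.
G = 99.47·ln 32.57 − 161.1 = 99.47·3.4834 − 161.1 = 185.393.
Rounded: 185.

185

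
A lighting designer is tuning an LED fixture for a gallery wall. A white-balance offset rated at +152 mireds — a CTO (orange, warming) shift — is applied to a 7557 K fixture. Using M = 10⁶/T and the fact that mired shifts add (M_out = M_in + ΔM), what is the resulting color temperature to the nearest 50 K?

3500 K

M_in = 10⁶/7557 = 132.33 mireds.
M_out = 132.33 + (+152) = 284.33 mireds.
T_out = 10⁶/284.33 = 3517.1 K → 3500 K.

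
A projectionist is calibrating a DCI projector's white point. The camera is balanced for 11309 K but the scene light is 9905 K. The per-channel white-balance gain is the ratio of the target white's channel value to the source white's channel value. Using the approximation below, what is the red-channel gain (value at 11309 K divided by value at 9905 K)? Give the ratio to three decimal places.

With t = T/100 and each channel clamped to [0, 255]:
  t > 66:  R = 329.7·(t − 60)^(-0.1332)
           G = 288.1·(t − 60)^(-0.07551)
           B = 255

At 9905 K (t = 99.05):
  R = 329.7·(99.05 − 60)^(-0.1332) = 329.7·39.05^(-0.1332) = 329.7·0.61376 = 202.356.
At 11309 K (t = 113.09):
  R = 329.7·(113.09 − 60)^(-0.1332) = 329.7·53.09^(-0.1332) = 329.7·0.58915 = 194.244.
Gain = 194.244 / 202.356 = 0.9599 → 0.960.

0.960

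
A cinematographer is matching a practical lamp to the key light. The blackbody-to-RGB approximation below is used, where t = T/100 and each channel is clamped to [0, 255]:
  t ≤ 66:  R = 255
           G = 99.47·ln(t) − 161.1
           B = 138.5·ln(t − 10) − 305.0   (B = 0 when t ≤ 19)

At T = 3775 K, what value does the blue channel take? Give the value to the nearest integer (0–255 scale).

t = 3775/100 = 37.75; the t ≤ 66 branch applies.
B = 138.5·ln(37.75 − 10) − 305.0 = 138.5·ln 27.75 − 305.0 = 138.5·3.3232 − 305.0 = 155.268.
Rounded: 155.

155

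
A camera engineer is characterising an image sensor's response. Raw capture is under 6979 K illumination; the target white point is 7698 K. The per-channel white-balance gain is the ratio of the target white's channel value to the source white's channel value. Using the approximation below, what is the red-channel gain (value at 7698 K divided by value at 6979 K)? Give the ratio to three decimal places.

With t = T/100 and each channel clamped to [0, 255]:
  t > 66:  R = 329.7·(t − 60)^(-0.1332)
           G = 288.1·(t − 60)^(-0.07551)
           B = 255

0.929

At 6979 K (t = 69.79):
  R = 329.7·(69.79 − 60)^(-0.1332) = 329.7·9.79^(-0.1332) = 329.7·0.73795 = 243.303.
At 7698 K (t = 76.98):
  R = 329.7·(76.98 − 60)^(-0.1332) = 329.7·16.98^(-0.1332) = 329.7·0.68576 = 226.095.
Gain = 226.095 / 243.303 = 0.9293 → 0.929.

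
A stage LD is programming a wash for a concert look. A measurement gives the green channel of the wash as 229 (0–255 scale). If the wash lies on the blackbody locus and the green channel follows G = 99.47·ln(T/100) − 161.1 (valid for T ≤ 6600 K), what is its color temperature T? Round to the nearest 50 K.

5050 K

ln t = (229 + 161.1) / 99.47 = 3.9218.
t = e^3.9218 = 50.491.
T = 100·t = 5049 K → 5050 K to the nearest 50 K.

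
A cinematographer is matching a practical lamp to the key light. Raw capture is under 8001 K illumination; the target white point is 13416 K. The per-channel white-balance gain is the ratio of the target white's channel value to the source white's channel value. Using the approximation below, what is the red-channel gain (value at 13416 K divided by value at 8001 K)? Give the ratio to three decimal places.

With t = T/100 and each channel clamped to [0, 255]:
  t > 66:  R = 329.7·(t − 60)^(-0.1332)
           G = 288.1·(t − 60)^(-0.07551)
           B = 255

0.840

At 8001 K (t = 80.01):
  R = 329.7·(80.01 − 60)^(-0.1332) = 329.7·20.01^(-0.1332) = 329.7·0.67092 = 221.204.
At 13416 K (t = 134.16):
  R = 329.7·(134.16 − 60)^(-0.1332) = 329.7·74.16^(-0.1332) = 329.7·0.56350 = 185.786.
Gain = 185.786 / 221.204 = 0.8399 → 0.840.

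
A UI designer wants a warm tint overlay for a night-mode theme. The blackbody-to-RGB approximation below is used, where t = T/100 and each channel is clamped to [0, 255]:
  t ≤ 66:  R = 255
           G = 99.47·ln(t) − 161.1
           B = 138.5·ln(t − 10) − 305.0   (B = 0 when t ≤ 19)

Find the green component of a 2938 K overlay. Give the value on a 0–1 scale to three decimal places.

0.687

t = 2938/100 = 29.38; the t ≤ 66 branch applies.
G = 99.47·ln 29.38 − 161.1 = 99.47·3.3803 − 161.1 = 175.140.
On a 0–1 scale: 175.140/255 = 0.6868 → 0.687.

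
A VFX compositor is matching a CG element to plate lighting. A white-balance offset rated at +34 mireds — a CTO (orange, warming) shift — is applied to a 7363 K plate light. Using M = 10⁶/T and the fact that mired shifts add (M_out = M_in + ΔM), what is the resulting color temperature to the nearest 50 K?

M_in = 10⁶/7363 = 135.81 mireds.
M_out = 135.81 + (+34) = 169.81 mireds.
T_out = 10⁶/169.81 = 5888.8 K → 5900 K.

5900 K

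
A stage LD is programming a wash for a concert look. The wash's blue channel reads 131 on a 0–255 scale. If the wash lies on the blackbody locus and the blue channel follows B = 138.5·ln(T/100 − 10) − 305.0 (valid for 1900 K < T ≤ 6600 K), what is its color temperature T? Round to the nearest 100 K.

ln(t − 10) = (131 + 305.0) / 138.5 = 3.1480.
t − 10 = e^3.1480 = 23.290, so t = 33.290.
T = 100·t = 3329 K → 3300 K to the nearest 100 K.

3300 K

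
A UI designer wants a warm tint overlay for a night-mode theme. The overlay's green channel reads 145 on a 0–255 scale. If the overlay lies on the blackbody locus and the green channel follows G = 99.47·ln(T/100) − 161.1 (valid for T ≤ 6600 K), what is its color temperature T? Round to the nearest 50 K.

2150 K

ln t = (145 + 161.1) / 99.47 = 3.0773.
t = e^3.0773 = 21.700.
T = 100·t = 2170 K → 2150 K to the nearest 50 K.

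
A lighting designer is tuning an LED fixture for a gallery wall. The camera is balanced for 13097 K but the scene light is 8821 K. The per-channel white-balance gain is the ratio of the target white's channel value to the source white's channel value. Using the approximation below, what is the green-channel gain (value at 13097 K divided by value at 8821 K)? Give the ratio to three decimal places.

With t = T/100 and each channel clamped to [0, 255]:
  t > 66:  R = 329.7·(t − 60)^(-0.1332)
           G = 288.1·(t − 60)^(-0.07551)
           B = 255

0.933

At 8821 K (t = 88.21):
  G = 288.1·(88.21 − 60)^(-0.07551) = 288.1·28.21^(-0.07551) = 288.1·0.77711 = 223.884.
At 13097 K (t = 130.97):
  G = 288.1·(130.97 − 60)^(-0.07551) = 288.1·70.97^(-0.07551) = 288.1·0.72481 = 208.818.
Gain = 208.818 / 223.884 = 0.9327 → 0.933.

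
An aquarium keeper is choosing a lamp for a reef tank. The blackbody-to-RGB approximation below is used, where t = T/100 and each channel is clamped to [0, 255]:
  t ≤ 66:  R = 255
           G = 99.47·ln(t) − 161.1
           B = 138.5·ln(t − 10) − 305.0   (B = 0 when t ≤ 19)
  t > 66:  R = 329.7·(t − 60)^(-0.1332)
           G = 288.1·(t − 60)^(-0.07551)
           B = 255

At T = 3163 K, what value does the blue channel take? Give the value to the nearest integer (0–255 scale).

t = 3163/100 = 31.63; the t ≤ 66 branch applies.
B = 138.5·ln(31.63 − 10) − 305.0 = 138.5·ln 21.63 − 305.0 = 138.5·3.0741 − 305.0 = 120.760.
Rounded: 121.

121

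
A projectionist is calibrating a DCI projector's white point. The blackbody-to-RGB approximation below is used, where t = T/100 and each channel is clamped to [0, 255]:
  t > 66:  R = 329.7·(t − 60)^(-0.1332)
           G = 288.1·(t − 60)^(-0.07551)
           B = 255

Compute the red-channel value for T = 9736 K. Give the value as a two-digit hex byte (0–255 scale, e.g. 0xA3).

t = 9736/100 = 97.36; the t > 66 branch applies.
R = 329.7·(97.36 − 60)^(-0.1332) = 329.7·37.36^(-0.1332) = 329.7·0.61738 = 203.552.
Rounded: 204; in hex, 0xCC.

0xCC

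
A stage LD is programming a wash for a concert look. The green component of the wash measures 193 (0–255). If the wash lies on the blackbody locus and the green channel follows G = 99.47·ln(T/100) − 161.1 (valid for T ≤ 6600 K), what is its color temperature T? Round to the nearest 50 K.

ln t = (193 + 161.1) / 99.47 = 3.5599.
t = e^3.5599 = 35.159.
T = 100·t = 3516 K → 3500 K to the nearest 50 K.

3500 K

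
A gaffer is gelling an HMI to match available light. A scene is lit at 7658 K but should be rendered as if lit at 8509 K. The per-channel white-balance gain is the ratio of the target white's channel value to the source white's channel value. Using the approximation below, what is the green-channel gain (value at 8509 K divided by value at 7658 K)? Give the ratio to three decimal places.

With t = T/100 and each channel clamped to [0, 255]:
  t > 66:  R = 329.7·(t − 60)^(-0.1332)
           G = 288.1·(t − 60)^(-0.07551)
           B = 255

0.969

At 7658 K (t = 76.58):
  G = 288.1·(76.58 − 60)^(-0.07551) = 288.1·16.58^(-0.07551) = 288.1·0.80893 = 233.052.
At 8509 K (t = 85.09):
  G = 288.1·(85.09 − 60)^(-0.07551) = 288.1·25.09^(-0.07551) = 288.1·0.78401 = 225.874.
Gain = 225.874 / 233.052 = 0.9692 → 0.969.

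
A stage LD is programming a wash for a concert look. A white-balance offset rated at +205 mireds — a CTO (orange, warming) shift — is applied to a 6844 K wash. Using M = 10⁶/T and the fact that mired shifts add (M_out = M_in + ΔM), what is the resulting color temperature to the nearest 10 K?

2850 K

M_in = 10⁶/6844 = 146.11 mireds.
M_out = 146.11 + (+205) = 351.11 mireds.
T_out = 10⁶/351.11 = 2848.1 K → 2850 K.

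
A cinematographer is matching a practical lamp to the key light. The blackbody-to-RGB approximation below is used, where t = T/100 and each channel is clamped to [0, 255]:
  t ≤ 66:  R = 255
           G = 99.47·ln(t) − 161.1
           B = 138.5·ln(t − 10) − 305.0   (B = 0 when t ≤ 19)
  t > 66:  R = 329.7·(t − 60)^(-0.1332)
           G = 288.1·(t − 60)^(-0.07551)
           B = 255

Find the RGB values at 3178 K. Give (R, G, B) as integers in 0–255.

(255, 183, 122)

t = 3178/100 = 31.78; the t ≤ 66 branch applies.
R = 255 by definition for t ≤ 66.
G = 99.47·ln 31.78 − 161.1 = 99.47·3.4588 − 161.1 = 182.951.
B = 138.5·ln(31.78 − 10) − 305.0 = 138.5·ln 21.78 − 305.0 = 138.5·3.0810 − 305.0 = 121.717.
Rounded: (255, 183, 122).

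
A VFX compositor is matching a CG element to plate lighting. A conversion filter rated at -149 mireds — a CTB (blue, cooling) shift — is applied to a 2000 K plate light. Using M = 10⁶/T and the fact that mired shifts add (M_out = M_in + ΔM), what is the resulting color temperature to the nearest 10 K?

2850 K

M_in = 10⁶/2000 = 500.00 mireds.
M_out = 500.00 + (-149) = 351.00 mireds.
T_out = 10⁶/351.00 = 2849.0 K → 2850 K.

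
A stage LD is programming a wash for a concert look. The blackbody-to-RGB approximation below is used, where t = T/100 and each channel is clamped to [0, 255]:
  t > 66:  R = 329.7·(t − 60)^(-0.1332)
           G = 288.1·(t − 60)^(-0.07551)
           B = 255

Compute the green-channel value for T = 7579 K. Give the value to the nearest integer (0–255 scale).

234

t = 7579/100 = 75.79; the t > 66 branch applies.
G = 288.1·(75.79 − 60)^(-0.07551) = 288.1·15.79^(-0.07551) = 288.1·0.81191 = 233.912.
Rounded: 234.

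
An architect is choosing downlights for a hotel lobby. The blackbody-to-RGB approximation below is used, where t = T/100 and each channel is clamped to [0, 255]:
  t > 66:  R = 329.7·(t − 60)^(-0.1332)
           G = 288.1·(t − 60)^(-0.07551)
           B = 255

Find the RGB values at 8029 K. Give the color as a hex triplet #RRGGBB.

#DDE6FF

t = 8029/100 = 80.29; the t > 66 branch applies.
R = 329.7·(80.29 − 60)^(-0.1332) = 329.7·20.29^(-0.1332) = 329.7·0.66968 = 220.795.
G = 288.1·(80.29 − 60)^(-0.07551) = 288.1·20.29^(-0.07551) = 288.1·0.79669 = 229.525.
B = 255 by definition for t > 66.
Rounded: (221, 230, 255).
In hex: #DDE6FF.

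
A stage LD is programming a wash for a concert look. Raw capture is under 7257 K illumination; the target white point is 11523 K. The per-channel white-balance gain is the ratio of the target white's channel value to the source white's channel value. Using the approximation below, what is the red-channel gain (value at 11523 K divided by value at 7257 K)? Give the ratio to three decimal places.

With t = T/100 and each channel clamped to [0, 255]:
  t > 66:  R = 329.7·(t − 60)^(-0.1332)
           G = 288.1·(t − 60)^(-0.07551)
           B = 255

0.821

At 7257 K (t = 72.57):
  R = 329.7·(72.57 − 60)^(-0.1332) = 329.7·12.57^(-0.1332) = 329.7·0.71379 = 235.336.
At 11523 K (t = 115.23):
  R = 329.7·(115.23 − 60)^(-0.1332) = 329.7·55.23^(-0.1332) = 329.7·0.58606 = 193.224.
Gain = 193.224 / 235.336 = 0.8211 → 0.821.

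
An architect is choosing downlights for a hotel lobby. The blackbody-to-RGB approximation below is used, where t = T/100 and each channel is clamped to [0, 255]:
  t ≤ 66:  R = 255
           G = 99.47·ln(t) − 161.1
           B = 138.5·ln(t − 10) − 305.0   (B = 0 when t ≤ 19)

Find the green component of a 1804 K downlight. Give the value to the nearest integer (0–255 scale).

t = 1804/100 = 18.04; the t ≤ 66 branch applies.
G = 99.47·ln 18.04 − 161.1 = 99.47·2.8926 − 161.1 = 126.626.
Rounded: 127.

127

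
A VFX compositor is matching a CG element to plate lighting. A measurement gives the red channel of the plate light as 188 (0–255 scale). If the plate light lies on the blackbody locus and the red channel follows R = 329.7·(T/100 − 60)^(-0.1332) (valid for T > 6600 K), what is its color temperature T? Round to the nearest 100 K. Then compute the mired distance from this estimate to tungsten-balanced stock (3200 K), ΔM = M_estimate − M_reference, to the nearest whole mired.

(t − 60)^(-0.1332) = 188/329.7 = 0.57022.
t − 60 = 0.57022^(1/-0.1332) = 0.57022^(-7.508) = 67.848, so t = 127.848.
T = 100·t = 12785 K → 12800 K to the nearest 100 K.
M_estimate = 10⁶/12800 = 78.12; M_reference = 10⁶/3200 = 312.50.
ΔM = 78.12 − 312.50 = -234.38 → -234 mireds.

-234 mireds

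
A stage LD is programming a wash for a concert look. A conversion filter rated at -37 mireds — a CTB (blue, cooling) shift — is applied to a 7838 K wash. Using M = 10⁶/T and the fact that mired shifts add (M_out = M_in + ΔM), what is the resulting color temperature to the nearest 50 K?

11050 K

M_in = 10⁶/7838 = 127.58 mireds.
M_out = 127.58 + (-37) = 90.58 mireds.
T_out = 10⁶/90.58 = 11039.5 K → 11050 K.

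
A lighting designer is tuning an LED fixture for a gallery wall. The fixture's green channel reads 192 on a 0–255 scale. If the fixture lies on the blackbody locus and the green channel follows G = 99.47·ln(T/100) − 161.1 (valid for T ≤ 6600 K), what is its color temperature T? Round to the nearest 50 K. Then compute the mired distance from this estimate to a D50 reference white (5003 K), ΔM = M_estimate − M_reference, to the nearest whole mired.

+86 mireds

ln t = (192 + 161.1) / 99.47 = 3.5498.
t = e^3.5498 = 34.807.
T = 100·t = 3481 K → 3500 K to the nearest 50 K.
M_estimate = 10⁶/3500 = 285.71; M_reference = 10⁶/5003 = 199.88.
ΔM = 285.71 − 199.88 = 85.83 → +86 mireds.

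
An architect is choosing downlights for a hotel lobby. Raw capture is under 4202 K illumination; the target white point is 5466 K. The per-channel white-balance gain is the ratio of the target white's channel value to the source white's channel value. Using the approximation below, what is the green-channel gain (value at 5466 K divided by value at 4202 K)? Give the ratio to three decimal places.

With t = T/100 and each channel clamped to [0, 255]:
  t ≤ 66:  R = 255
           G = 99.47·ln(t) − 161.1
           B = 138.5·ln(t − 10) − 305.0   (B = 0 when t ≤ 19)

At 4202 K (t = 42.02):
  G = 99.47·ln 42.02 − 161.1 = 99.47·3.7381 − 161.1 = 210.733.
At 5466 K (t = 54.66):
  G = 99.47·ln 54.66 − 161.1 = 99.47·4.0011 − 161.1 = 236.893.
Gain = 236.893 / 210.733 = 1.1241 → 1.124.

1.124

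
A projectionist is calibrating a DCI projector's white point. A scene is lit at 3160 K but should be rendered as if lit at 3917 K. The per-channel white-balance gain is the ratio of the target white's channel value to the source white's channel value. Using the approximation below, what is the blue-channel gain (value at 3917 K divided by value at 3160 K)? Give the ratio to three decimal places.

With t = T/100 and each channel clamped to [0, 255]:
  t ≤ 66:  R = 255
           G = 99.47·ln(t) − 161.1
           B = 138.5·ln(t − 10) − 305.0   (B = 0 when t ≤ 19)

1.345

At 3160 K (t = 31.6):
  B = 138.5·ln(31.6 − 10) − 305.0 = 138.5·ln 21.6 − 305.0 = 138.5·3.0727 − 305.0 = 120.568.
At 3917 K (t = 39.17):
  B = 138.5·ln(39.17 − 10) − 305.0 = 138.5·ln 29.17 − 305.0 = 138.5·3.3731 − 305.0 = 162.180.
Gain = 162.180 / 120.568 = 1.3451 → 1.345.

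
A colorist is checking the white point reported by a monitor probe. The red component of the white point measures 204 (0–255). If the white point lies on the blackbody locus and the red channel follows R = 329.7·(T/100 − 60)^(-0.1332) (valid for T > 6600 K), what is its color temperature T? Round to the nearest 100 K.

9700 K

(t − 60)^(-0.1332) = 204/329.7 = 0.61874.
t − 60 = 0.61874^(1/-0.1332) = 0.61874^(-7.508) = 36.748, so t = 96.748.
T = 100·t = 9675 K → 9700 K to the nearest 100 K.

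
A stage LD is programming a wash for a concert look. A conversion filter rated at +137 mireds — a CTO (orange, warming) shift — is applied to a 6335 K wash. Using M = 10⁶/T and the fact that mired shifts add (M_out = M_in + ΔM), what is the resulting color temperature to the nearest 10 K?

M_in = 10⁶/6335 = 157.85 mireds.
M_out = 157.85 + (+137) = 294.85 mireds.
T_out = 10⁶/294.85 = 3391.5 K → 3390 K.

3390 K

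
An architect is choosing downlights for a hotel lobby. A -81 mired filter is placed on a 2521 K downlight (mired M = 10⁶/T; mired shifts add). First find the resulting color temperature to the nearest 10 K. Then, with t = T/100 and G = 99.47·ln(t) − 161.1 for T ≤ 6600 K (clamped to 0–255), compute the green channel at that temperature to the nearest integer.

M_in = 10⁶/2521 = 396.67; M_out = 396.67 + (-81) = 315.67.
T_out = 10⁶/315.67 = 3167.9 K → 3170 K; t = 31.7.
G = 99.47·ln 31.7 − 161.1 = 99.47·3.4563 − 161.1 = 182.700.
Rounded: 183.

183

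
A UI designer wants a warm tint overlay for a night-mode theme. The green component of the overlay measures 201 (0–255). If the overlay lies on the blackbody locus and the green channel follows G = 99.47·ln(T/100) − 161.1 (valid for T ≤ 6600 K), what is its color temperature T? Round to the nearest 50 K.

3800 K

ln t = (201 + 161.1) / 99.47 = 3.6403.
t = e^3.6403 = 38.103.
T = 100·t = 3810 K → 3800 K to the nearest 50 K.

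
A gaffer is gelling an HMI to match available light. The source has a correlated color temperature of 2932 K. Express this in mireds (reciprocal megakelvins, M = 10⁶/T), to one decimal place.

M = 10⁶ / 2932 = 341.064 → 341.1 mireds.

341.1 mireds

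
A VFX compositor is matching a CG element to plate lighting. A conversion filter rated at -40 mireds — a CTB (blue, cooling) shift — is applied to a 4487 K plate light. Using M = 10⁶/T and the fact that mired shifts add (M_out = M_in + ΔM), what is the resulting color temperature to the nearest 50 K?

5450 K

M_in = 10⁶/4487 = 222.87 mireds.
M_out = 222.87 + (-40) = 182.87 mireds.
T_out = 10⁶/182.87 = 5468.5 K → 5450 K.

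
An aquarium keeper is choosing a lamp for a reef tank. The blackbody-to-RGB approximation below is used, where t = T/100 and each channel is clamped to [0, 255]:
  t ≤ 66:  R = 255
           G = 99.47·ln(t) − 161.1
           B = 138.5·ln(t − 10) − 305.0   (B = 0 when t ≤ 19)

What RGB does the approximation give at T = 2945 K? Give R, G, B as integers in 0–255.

t = 2945/100 = 29.45; the t ≤ 66 branch applies.
R = 255 by definition for t ≤ 66.
G = 99.47·ln 29.45 − 161.1 = 99.47·3.3827 − 161.1 = 175.377.
B = 138.5·ln(29.45 − 10) − 305.0 = 138.5·ln 19.45 − 305.0 = 138.5·2.9678 − 305.0 = 106.047.
Rounded: (255, 175, 106).

R=255, G=175, B=106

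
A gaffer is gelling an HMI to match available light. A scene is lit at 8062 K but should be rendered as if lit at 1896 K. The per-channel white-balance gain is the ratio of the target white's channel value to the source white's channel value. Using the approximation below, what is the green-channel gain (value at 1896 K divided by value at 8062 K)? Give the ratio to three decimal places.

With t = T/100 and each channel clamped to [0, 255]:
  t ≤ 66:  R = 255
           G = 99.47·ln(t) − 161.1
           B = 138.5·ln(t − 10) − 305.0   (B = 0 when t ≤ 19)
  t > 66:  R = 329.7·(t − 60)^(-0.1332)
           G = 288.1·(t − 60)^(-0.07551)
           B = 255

At 8062 K (t = 80.62):
  G = 288.1·(80.62 − 60)^(-0.07551) = 288.1·20.62^(-0.07551) = 288.1·0.79572 = 229.246.
At 1896 K (t = 18.96):
  G = 99.47·ln 18.96 − 161.1 = 99.47·2.9423 − 161.1 = 131.574.
Gain = 131.574 / 229.246 = 0.5739 → 0.574.

0.574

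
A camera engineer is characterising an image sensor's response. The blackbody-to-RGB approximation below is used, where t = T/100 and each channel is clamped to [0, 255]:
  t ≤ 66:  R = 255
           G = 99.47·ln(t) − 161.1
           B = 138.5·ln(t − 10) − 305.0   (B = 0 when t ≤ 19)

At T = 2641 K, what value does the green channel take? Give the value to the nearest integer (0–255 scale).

t = 2641/100 = 26.41; the t ≤ 66 branch applies.
G = 99.47·ln 26.41 − 161.1 = 99.47·3.2737 − 161.1 = 164.539.
Rounded: 165.

165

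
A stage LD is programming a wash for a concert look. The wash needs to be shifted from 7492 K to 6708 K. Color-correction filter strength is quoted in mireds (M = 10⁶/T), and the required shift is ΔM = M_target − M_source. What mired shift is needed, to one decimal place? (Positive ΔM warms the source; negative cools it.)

+15.6 mireds

M_source = 10⁶/7492 = 133.476; M_target = 10⁶/6708 = 149.076.
ΔM = 149.076 − 133.476 = 15.600 → +15.6 mireds, a warming shift.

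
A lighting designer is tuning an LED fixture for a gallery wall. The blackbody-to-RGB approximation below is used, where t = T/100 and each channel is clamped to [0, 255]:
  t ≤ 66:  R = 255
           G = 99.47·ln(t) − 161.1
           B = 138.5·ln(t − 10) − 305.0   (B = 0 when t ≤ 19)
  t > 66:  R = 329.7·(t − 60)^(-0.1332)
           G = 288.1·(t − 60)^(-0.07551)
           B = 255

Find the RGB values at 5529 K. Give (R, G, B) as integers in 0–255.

(255, 238, 223)

t = 5529/100 = 55.29; the t ≤ 66 branch applies.
R = 255 by definition for t ≤ 66.
G = 99.47·ln 55.29 − 161.1 = 99.47·4.0126 − 161.1 = 238.033.
B = 138.5·ln(55.29 − 10) − 305.0 = 138.5·ln 45.29 − 305.0 = 138.5·3.8131 − 305.0 = 223.112.
Rounded: (255, 238, 223).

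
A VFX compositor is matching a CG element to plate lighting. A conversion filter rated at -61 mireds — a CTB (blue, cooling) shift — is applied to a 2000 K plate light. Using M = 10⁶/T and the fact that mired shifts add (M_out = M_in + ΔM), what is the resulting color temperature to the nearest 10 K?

M_in = 10⁶/2000 = 500.00 mireds.
M_out = 500.00 + (-61) = 439.00 mireds.
T_out = 10⁶/439.00 = 2277.9 K → 2280 K.

2280 K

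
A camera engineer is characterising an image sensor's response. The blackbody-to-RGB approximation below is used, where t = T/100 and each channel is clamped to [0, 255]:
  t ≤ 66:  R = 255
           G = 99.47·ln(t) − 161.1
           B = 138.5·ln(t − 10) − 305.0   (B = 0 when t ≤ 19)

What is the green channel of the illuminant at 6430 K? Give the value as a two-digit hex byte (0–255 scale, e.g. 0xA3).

t = 6430/100 = 64.3; the t ≤ 66 branch applies.
G = 99.47·ln 64.3 − 161.1 = 99.47·4.1636 − 161.1 = 253.049.
Rounded: 253; in hex, 0xFD.

0xFD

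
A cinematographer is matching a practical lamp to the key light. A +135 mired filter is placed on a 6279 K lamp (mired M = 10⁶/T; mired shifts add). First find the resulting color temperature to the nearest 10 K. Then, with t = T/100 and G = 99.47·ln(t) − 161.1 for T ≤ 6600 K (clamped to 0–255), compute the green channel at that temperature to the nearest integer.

190

M_in = 10⁶/6279 = 159.26; M_out = 159.26 + (+135) = 294.26.
T_out = 10⁶/294.26 = 3398.3 K → 3400 K; t = 34.
G = 99.47·ln 34 − 161.1 = 99.47·3.5264 − 161.1 = 189.667.
Rounded: 190.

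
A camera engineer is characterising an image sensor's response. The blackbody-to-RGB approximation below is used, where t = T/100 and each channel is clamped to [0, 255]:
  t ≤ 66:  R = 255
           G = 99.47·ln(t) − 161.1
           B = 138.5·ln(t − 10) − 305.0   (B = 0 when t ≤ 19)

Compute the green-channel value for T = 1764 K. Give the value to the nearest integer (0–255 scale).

124

t = 1764/100 = 17.64; the t ≤ 66 branch applies.
G = 99.47·ln 17.64 − 161.1 = 99.47·2.8702 − 161.1 = 124.396.
Rounded: 124.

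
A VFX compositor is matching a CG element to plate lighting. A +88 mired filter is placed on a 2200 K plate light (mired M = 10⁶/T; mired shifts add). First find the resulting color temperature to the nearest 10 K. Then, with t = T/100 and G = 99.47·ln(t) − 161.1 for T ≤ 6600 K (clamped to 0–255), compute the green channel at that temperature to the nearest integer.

129

M_in = 10⁶/2200 = 454.55; M_out = 454.55 + (+88) = 542.55.
T_out = 10⁶/542.55 = 1843.2 K → 1840 K; t = 18.4.
G = 99.47·ln 18.4 − 161.1 = 99.47·2.9124 − 161.1 = 128.592.
Rounded: 129.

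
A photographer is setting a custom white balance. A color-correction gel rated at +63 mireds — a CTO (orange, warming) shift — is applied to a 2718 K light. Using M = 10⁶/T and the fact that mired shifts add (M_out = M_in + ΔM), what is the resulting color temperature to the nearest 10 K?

M_in = 10⁶/2718 = 367.92 mireds.
M_out = 367.92 + (+63) = 430.92 mireds.
T_out = 10⁶/430.92 = 2320.6 K → 2320 K.

2320 K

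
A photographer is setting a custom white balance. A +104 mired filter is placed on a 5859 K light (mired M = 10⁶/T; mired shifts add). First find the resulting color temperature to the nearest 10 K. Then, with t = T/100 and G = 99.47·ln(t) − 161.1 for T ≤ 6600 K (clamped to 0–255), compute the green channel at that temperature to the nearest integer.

196

M_in = 10⁶/5859 = 170.68; M_out = 170.68 + (+104) = 274.68.
T_out = 10⁶/274.68 = 3640.6 K → 3640 K; t = 36.4.
G = 99.47·ln 36.4 − 161.1 = 99.47·3.5946 − 161.1 = 196.452.
Rounded: 196.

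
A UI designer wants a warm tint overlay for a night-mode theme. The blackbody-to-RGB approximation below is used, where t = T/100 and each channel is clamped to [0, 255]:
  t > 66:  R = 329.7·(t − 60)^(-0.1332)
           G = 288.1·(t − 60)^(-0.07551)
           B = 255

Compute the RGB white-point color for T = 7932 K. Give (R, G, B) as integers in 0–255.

(222, 230, 255)

t = 7932/100 = 79.32; the t > 66 branch applies.
R = 329.7·(79.32 − 60)^(-0.1332) = 329.7·19.32^(-0.1332) = 329.7·0.67407 = 222.240.
G = 288.1·(79.32 − 60)^(-0.07551) = 288.1·19.32^(-0.07551) = 288.1·0.79964 = 230.376.
B = 255 by definition for t > 66.
Rounded: (222, 230, 255).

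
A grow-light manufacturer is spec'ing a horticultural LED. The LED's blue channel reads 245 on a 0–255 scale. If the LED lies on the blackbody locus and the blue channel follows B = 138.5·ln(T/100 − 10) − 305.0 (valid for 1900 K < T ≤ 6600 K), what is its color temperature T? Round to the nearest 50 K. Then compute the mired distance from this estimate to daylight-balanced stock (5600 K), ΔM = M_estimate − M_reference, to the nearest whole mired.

ln(t − 10) = (245 + 305.0) / 138.5 = 3.9711.
t − 10 = e^3.9711 = 53.044, so t = 63.044.
T = 100·t = 6304 K → 6300 K to the nearest 50 K.
M_estimate = 10⁶/6300 = 158.73; M_reference = 10⁶/5600 = 178.57.
ΔM = 158.73 − 178.57 = -19.84 → -20 mireds.

-20 mireds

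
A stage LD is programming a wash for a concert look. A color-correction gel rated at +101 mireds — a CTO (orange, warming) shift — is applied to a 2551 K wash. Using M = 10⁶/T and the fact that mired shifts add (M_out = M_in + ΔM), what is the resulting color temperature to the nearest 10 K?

2030 K

M_in = 10⁶/2551 = 392.00 mireds.
M_out = 392.00 + (+101) = 493.00 mireds.
T_out = 10⁶/493.00 = 2028.4 K → 2030 K.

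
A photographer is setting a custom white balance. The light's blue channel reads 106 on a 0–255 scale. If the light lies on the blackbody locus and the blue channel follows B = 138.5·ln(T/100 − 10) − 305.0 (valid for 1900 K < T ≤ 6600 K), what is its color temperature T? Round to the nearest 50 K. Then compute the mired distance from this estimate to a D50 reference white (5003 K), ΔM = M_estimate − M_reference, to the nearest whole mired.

+139 mireds

ln(t − 10) = (106 + 305.0) / 138.5 = 2.9675.
t − 10 = e^2.9675 = 19.443, so t = 29.443.
T = 100·t = 2944 K → 2950 K to the nearest 50 K.
M_estimate = 10⁶/2950 = 338.98; M_reference = 10⁶/5003 = 199.88.
ΔM = 338.98 − 199.88 = 139.10 → +139 mireds.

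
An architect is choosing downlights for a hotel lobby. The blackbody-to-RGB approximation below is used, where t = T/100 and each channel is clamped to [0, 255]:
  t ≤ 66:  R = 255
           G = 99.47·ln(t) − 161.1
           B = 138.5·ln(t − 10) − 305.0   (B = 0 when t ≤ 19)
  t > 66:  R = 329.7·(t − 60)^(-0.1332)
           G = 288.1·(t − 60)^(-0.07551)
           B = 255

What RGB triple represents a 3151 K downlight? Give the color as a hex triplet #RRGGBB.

t = 3151/100 = 31.51; the t ≤ 66 branch applies.
R = 255 by definition for t ≤ 66.
G = 99.47·ln 31.51 − 161.1 = 99.47·3.4503 − 161.1 = 182.102.
B = 138.5·ln(31.51 − 10) − 305.0 = 138.5·ln 21.51 − 305.0 = 138.5·3.0685 − 305.0 = 119.990.
Rounded: (255, 182, 120).
In hex: #FFB678.

#FFB678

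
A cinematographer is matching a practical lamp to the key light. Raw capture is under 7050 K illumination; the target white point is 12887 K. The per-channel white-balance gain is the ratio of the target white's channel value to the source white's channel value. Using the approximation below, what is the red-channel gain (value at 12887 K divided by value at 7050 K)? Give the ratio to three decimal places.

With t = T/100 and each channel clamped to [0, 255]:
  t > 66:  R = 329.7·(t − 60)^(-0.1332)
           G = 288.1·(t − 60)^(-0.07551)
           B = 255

0.778

At 7050 K (t = 70.5):
  R = 329.7·(70.5 − 60)^(-0.1332) = 329.7·10.5^(-0.1332) = 329.7·0.73110 = 241.044.
At 12887 K (t = 128.87):
  R = 329.7·(128.87 − 60)^(-0.1332) = 329.7·68.87^(-0.1332) = 329.7·0.56908 = 187.626.
Gain = 187.626 / 241.044 = 0.7784 → 0.778.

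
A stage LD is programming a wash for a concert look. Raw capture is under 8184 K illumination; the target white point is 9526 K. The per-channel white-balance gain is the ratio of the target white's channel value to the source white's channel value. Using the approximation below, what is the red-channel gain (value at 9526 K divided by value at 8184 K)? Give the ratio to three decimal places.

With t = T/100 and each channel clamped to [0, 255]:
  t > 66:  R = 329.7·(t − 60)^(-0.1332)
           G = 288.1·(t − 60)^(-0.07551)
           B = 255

At 8184 K (t = 81.84):
  R = 329.7·(81.84 − 60)^(-0.1332) = 329.7·21.84^(-0.1332) = 329.7·0.66315 = 218.640.
At 9526 K (t = 95.26):
  R = 329.7·(95.26 − 60)^(-0.1332) = 329.7·35.26^(-0.1332) = 329.7·0.62216 = 205.126.
Gain = 205.126 / 218.640 = 0.9382 → 0.938.

0.938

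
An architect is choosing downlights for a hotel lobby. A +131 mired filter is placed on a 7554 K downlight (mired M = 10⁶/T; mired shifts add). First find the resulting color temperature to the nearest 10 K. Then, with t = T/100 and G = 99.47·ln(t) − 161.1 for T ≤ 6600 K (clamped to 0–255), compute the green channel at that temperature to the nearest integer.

M_in = 10⁶/7554 = 132.38; M_out = 132.38 + (+131) = 263.38.
T_out = 10⁶/263.38 = 3796.8 K → 3800 K; t = 38.
G = 99.47·ln 38 − 161.1 = 99.47·3.6376 − 161.1 = 200.731.
Rounded: 201.

201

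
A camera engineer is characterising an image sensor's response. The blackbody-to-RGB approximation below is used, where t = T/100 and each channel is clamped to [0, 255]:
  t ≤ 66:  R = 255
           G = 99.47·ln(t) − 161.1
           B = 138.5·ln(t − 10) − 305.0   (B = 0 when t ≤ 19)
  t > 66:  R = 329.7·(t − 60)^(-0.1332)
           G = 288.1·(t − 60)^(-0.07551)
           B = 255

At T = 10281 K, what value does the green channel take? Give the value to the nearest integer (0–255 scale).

217

t = 10281/100 = 102.81; the t > 66 branch applies.
G = 288.1·(102.81 − 60)^(-0.07551) = 288.1·42.81^(-0.07551) = 288.1·0.75301 = 216.943.
Rounded: 217.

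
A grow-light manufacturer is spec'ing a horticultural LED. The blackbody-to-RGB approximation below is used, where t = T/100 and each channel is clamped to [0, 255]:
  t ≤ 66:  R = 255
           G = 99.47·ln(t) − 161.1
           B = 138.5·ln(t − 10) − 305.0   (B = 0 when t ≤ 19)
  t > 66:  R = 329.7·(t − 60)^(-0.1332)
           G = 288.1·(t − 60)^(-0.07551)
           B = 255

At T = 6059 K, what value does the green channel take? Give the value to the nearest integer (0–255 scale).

247

t = 6059/100 = 60.59; the t ≤ 66 branch applies.
G = 99.47·ln 60.59 − 161.1 = 99.47·4.1041 − 161.1 = 247.138.
Rounded: 247.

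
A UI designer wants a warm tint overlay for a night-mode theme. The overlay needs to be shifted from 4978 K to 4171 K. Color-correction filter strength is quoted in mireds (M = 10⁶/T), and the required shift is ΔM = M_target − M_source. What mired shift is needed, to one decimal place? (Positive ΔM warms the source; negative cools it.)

+38.9 mireds

M_source = 10⁶/4978 = 200.884; M_target = 10⁶/4171 = 239.751.
ΔM = 239.751 − 200.884 = 38.867 → +38.9 mireds, a warming shift.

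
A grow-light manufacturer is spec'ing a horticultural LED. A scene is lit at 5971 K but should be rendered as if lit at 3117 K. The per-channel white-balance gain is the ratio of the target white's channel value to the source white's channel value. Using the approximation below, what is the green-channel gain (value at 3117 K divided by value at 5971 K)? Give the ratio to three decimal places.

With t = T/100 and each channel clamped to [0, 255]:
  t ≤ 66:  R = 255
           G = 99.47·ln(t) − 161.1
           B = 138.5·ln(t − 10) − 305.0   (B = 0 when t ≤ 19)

At 5971 K (t = 59.71):
  G = 99.47·ln 59.71 − 161.1 = 99.47·4.0895 − 161.1 = 245.683.
At 3117 K (t = 31.17):
  G = 99.47·ln 31.17 − 161.1 = 99.47·3.4395 − 161.1 = 181.023.
Gain = 181.023 / 245.683 = 0.7368 → 0.737.

0.737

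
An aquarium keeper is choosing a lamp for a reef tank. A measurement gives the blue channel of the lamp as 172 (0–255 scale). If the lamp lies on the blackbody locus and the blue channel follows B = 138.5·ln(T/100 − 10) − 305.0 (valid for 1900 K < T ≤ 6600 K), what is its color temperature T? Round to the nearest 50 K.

4150 K

ln(t − 10) = (172 + 305.0) / 138.5 = 3.4440.
t − 10 = e^3.4440 = 31.313, so t = 41.313.
T = 100·t = 4131 K → 4150 K to the nearest 50 K.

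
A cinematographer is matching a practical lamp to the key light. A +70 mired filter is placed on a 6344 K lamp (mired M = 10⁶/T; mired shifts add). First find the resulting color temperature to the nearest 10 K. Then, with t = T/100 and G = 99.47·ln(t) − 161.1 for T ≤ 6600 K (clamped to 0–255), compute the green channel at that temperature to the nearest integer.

215

M_in = 10⁶/6344 = 157.63; M_out = 157.63 + (+70) = 227.63.
T_out = 10⁶/227.63 = 4393.1 K → 4390 K; t = 43.9.
G = 99.47·ln 43.9 − 161.1 = 99.47·3.7819 − 161.1 = 215.087.
Rounded: 215.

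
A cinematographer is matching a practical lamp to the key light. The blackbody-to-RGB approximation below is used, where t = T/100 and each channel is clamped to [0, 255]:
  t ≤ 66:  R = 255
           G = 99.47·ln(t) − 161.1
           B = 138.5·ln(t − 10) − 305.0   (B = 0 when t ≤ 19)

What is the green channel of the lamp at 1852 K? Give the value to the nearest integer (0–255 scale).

129

t = 1852/100 = 18.52; the t ≤ 66 branch applies.
G = 99.47·ln 18.52 − 161.1 = 99.47·2.9189 − 161.1 = 129.238.
Rounded: 129.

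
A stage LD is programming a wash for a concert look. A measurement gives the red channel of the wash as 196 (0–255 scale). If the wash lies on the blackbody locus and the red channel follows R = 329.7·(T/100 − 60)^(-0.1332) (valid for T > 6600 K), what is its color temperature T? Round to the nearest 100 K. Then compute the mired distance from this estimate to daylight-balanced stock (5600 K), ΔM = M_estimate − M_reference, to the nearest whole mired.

(t − 60)^(-0.1332) = 196/329.7 = 0.59448.
t − 60 = 0.59448^(1/-0.1332) = 0.59448^(-7.508) = 49.621, so t = 109.621.
T = 100·t = 10962 K → 11000 K to the nearest 100 K.
M_estimate = 10⁶/11000 = 90.91; M_reference = 10⁶/5600 = 178.57.
ΔM = 90.91 − 178.57 = -87.66 → -88 mireds.

-88 mireds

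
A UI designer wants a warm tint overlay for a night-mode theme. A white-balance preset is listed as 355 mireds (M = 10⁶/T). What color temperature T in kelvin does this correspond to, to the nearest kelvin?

2817 K

T = 10⁶ / 355 = 2816.90 K → 2817 K.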